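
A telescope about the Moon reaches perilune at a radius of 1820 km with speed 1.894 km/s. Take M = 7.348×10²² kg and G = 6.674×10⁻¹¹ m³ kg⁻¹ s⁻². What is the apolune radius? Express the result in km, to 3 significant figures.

apolune radius ≈ 3620 km

μ = GM = 6.674×10⁻¹¹ × 7.348×10²² = 4.904×10¹² m³/s².
r_p = 1.820×10⁶ m.
Specific energy ε = v²/2 − μ/r = -9.009×10⁵ J/kg, so a = −μ/(2ε) = 2.722×10⁶ m.
The apsides satisfy r_p + r_a = 2a, so the apolune radius is 2a − r_p = 3.623×10⁶ m = 3623.4 km.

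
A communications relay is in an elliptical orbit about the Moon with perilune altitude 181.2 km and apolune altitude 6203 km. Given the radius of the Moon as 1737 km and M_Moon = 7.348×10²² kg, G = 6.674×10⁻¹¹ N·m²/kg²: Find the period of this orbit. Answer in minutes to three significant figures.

T ≈ 517 minutes

μ = GM = 6.674×10⁻¹¹ × 7.348×10²² = 4.904×10¹² m³/s².
r_p = 1737 + 181.2 = 1918.2 km = 1.9182×10⁶ m.
r_a = 1737 + 6203 = 7940.0 km = 7.9400×10⁶ m.
Semi-major axis a = (r_p + r_a)/2 = (1918.2 + 7940.0)/2 = 4929.1 km = 4.929×10⁶ m.
By Kepler's third law T = 2π√(a³/μ) = 2π × 4.942×10³ = 3.105×10⁴ s.
= 517.5 minutes.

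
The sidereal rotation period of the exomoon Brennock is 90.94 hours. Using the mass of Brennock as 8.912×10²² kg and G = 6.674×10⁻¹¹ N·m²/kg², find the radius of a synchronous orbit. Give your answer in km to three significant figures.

r_sync ≈ 25300 km

μ = GM = 6.674×10⁻¹¹ × 8.912×10²² = 5.948×10¹² m³/s².
T = 90.94 hours = 3.274×10⁵ s.
A synchronous orbit has period T, so by Kepler's third law a = (μT²/4π²)^(1/3).
μT²/4π² = 5.948×10¹² × (3.274×10⁵)² / 39.48 = 1.615×10²² m³.
a = 2.528×10⁷ m = 25276 km.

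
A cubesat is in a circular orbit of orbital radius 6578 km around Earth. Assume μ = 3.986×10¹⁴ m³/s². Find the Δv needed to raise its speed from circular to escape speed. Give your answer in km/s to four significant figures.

r = 6578 km = 6.578×10⁶ m.
Circular speed v_c = √(μ/r) = 7784 m/s.
Escape speed v_esc = √(2μ/r) = √2 × v_c = 11010 m/s.
Δv = v_esc − v_c = 3224 m/s = 3.224 km/s.

Δv ≈ 3.224 km/s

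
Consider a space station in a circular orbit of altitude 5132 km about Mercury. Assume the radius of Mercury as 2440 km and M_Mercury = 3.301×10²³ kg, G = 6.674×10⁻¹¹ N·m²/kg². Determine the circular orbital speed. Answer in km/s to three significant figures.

μ = GM = 6.674×10⁻¹¹ × 3.301×10²³ = 2.203×10¹³ m³/s².
r = 2440 + 5132 = 7572.0 km = 7.5720×10⁶ m.
For a circular orbit v = √(μ/r) = √(2.203×10¹³ / 7.572×10⁶) = √(2.910×10⁶) = 1706 m/s.
That is 1.706 km/s.

v ≈ 1.71 km/s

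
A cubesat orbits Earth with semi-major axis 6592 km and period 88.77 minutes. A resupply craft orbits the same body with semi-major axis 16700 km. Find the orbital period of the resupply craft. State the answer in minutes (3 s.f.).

Kepler's third law: T² ∝ a³, so T₂ = T₁ (a₂/a₁)^(3/2).
a₂/a₁ = 2.533, (a₂/a₁)^(3/2) = 4.032.
T₂ = 88.77 × 4.032 = 357.9 minutes.

T₂ ≈ 358 minutes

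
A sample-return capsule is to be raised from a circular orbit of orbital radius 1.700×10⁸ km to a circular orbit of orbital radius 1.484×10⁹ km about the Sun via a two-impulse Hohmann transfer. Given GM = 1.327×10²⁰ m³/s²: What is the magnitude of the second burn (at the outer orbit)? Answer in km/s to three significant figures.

Δv ≈ 5.17 km/s

r₁ = 1.700×10⁸ km = 1.700×10¹¹ m.
r₂ = 1.484×10⁹ km = 1.484×10¹² m.
Transfer ellipse a_t = (r₁ + r₂)/2 = 8.270×10¹¹ m.
At r₁: circular v_c1 = √(μ/r₁) = 27940 m/s; transfer-perihelion v_p = √[μ(2/r₁ − 1/a_t)] = 37430 m/s.
At r₂: circular v_c2 = √(μ/r₂) = 9456 m/s; transfer-aphelion v_a = √[μ(2/r₂ − 1/a_t)] = 4287 m/s.
Δv₂ = v_c2 − v_a = 5169 m/s.
= 5.169 km/s.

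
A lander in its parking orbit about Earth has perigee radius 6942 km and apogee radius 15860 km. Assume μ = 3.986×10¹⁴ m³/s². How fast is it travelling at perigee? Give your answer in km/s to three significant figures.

Semi-major axis a = (r_p + r_a)/2 = 11401 km = 1.140×10⁷ m.
Vis-viva: v² = μ(2/r − 1/a) = 3.986×10¹⁴ × (2.881×10⁻⁷ − 8.771×10⁻⁸) = 7.988×10⁷ m²/s².
v = 8937 m/s = 8.937 km/s.

v ≈ 8.94 km/s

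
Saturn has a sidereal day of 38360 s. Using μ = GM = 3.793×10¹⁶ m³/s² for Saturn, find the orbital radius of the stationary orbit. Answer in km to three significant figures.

r_sync ≈ 1.12×10⁵ km

A synchronous orbit has period T, so by Kepler's third law a = (μT²/4π²)^(1/3).
μT²/4π² = 3.793×10¹⁶ × (3.836×10⁴)² / 39.48 = 1.414×10²⁴ m³.
a = 1.122×10⁸ m = 1.1223×10⁵ km.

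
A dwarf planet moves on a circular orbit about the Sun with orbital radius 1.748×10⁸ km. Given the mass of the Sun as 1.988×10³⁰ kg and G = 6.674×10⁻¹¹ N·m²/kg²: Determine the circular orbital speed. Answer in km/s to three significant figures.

μ = GM = 6.674×10⁻¹¹ × 1.988×10³⁰ = 1.327×10²⁰ m³/s².
r = 1.748×10⁸ km = 1.748×10¹¹ m.
For a circular orbit v = √(μ/r) = √(1.327×10²⁰ / 1.748×10¹¹) = √(7.590×10⁸) = 27550 m/s.
That is 27.55 km/s.

v ≈ 27.6 km/s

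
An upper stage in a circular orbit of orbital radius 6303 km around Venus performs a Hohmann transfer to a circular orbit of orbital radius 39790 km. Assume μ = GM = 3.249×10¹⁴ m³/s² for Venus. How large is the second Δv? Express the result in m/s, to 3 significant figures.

Δv ≈ 1360 m/s

r₁ = 6303 km = 6.303×10⁶ m.
r₂ = 39790 km = 3.979×10⁷ m.
Transfer ellipse a_t = (r₁ + r₂)/2 = 2.305×10⁷ m.
At r₁: circular v_c1 = √(μ/r₁) = 7180 m/s; transfer-periapsis v_p = √[μ(2/r₁ − 1/a_t)] = 9434 m/s.
At r₂: circular v_c2 = √(μ/r₂) = 2858 m/s; transfer-apoapsis v_a = √[μ(2/r₂ − 1/a_t)] = 1494 m/s.
Δv₂ = v_c2 − v_a = 1363 m/s.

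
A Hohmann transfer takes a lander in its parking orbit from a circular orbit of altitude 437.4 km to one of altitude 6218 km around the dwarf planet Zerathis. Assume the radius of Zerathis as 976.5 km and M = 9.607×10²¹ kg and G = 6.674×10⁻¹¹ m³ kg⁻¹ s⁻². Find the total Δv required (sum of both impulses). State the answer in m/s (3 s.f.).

μ = GM = 6.674×10⁻¹¹ × 9.607×10²¹ = 6.412×10¹¹ m³/s².
r₁ = 976.5 + 437.4 = 1413.9 km = 1.4139×10⁶ m.
r₂ = 976.5 + 6218 = 7194.5 km = 7.1945×10⁶ m.
Transfer ellipse a_t = (r₁ + r₂)/2 = 4.304×10⁶ m.
At r₁: circular v_c1 = √(μ/r₁) = 673.4 m/s; transfer-periapsis v_p = √[μ(2/r₁ − 1/a_t)] = 870.6 m/s.
Δv₁ = v_p − v_c1 = 197.2 m/s.
At r₂: circular v_c2 = √(μ/r₂) = 298.5 m/s; transfer-apoapsis v_a = √[μ(2/r₂ − 1/a_t)] = 171.1 m/s.
Δv₂ = v_c2 − v_a = 127.4 m/s.
Total Δv = Δv₁ + Δv₂ = 324.6 m/s.

Δv_total ≈ 325 m/s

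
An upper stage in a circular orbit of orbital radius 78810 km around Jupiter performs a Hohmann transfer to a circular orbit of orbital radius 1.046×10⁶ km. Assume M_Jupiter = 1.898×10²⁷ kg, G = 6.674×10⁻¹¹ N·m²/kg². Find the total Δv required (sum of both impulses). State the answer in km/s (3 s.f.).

Δv_total ≈ 21.5 km/s

μ = GM = 6.674×10⁻¹¹ × 1.898×10²⁷ = 1.267×10¹⁷ m³/s².
r₁ = 78810 km = 7.881×10⁷ m.
r₂ = 1.046×10⁶ km = 1.046×10⁹ m.
Transfer ellipse a_t = (r₁ + r₂)/2 = 5.624×10⁸ m.
At r₁: circular v_c1 = √(μ/r₁) = 40090 m/s; transfer-perijove v_p = √[μ(2/r₁ − 1/a_t)] = 54680 m/s.
Δv₁ = v_p − v_c1 = 14580 m/s.
At r₂: circular v_c2 = √(μ/r₂) = 11000 m/s; transfer-apojove v_a = √[μ(2/r₂ − 1/a_t)] = 4119 m/s.
Δv₂ = v_c2 − v_a = 6885 m/s.
Total Δv = Δv₁ + Δv₂ = 21470 m/s = 21.47 km/s.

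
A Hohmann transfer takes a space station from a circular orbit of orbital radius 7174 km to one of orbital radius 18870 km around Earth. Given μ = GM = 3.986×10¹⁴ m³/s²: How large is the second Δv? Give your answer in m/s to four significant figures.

r₁ = 7174 km = 7.174×10⁶ m.
r₂ = 18870 km = 1.887×10⁷ m.
Transfer ellipse a_t = (r₁ + r₂)/2 = 1.302×10⁷ m.
At r₁: circular v_c1 = √(μ/r₁) = 7454 m/s; transfer-perigee v_p = √[μ(2/r₁ − 1/a_t)] = 8973 m/s.
At r₂: circular v_c2 = √(μ/r₂) = 4596 m/s; transfer-apogee v_a = √[μ(2/r₂ − 1/a_t)] = 3411 m/s.
Δv₂ = v_c2 − v_a = 1185 m/s.

Δv ≈ 1185 m/s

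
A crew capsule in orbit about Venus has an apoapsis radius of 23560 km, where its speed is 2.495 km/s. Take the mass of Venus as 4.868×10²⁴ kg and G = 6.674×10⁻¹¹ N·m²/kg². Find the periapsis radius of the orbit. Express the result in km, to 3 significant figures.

μ = GM = 6.674×10⁻¹¹ × 4.868×10²⁴ = 3.249×10¹⁴ m³/s².
r_a = 2.356×10⁷ m.
Specific energy ε = v²/2 − μ/r = -1.068×10⁷ J/kg, so a = −μ/(2ε) = 1.521×10⁷ m.
The apsides satisfy r_p + r_a = 2a, so the periapsis radius is 2a − r_a = 6.868×10⁶ m = 6867.9 km.

periapsis radius ≈ 6870 km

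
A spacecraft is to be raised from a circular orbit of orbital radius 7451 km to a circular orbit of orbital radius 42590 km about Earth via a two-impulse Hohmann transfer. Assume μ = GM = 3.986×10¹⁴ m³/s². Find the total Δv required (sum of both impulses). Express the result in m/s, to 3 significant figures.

r₁ = 7451 km = 7.451×10⁶ m.
r₂ = 42590 km = 4.259×10⁷ m.
Transfer ellipse a_t = (r₁ + r₂)/2 = 2.502×10⁷ m.
At r₁: circular v_c1 = √(μ/r₁) = 7314 m/s; transfer-perigee v_p = √[μ(2/r₁ − 1/a_t)] = 9543 m/s.
Δv₁ = v_p − v_c1 = 2229 m/s.
At r₂: circular v_c2 = √(μ/r₂) = 3059 m/s; transfer-apogee v_a = √[μ(2/r₂ − 1/a_t)] = 1669 m/s.
Δv₂ = v_c2 − v_a = 1390 m/s.
Total Δv = Δv₁ + Δv₂ = 3618 m/s.

Δv_total ≈ 3620 m/s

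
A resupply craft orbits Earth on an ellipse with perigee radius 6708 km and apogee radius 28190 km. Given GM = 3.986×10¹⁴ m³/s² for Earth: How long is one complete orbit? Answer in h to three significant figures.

T ≈ 6.37 h

Semi-major axis a = (r_p + r_a)/2 = (6708.0 + 28190)/2 = 17449 km = 1.745×10⁷ m.
By Kepler's third law T = 2π√(a³/μ) = 2π × 3.651×10³ = 2.294×10⁴ s.
= 6.372 h.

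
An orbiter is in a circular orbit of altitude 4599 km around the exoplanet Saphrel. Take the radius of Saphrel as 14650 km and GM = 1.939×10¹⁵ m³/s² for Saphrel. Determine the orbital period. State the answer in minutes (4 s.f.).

r = 14650 + 4599 = 19249 km = 1.9249×10⁷ m.
Kepler's third law: T = 2π√(r³/μ) = 2π√((1.925×10⁷)³ / 1.939×10¹⁵).
r³/μ = 3.678×10⁶ s², so T = 2π × 1.918×10³ = 1.205×10⁴ s.
Converting: 1.205×10⁴ s ÷ 60.00 = 200.8 minutes.

T ≈ 200.8 minutes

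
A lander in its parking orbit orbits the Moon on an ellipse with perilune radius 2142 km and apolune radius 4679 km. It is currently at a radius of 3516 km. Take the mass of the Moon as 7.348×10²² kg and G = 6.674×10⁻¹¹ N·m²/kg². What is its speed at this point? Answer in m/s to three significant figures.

μ = GM = 6.674×10⁻¹¹ × 7.348×10²² = 4.904×10¹² m³/s².
Semi-major axis a = (r_p + r_a)/2 = 3410.5 km = 3.410×10⁶ m.
Vis-viva: v² = μ(2/r − 1/a) = 4.904×10¹² × (5.688×10⁻⁷ − 2.932×10⁻⁷) = 1.352×10⁶ m²/s².
v = 1163 m/s.

v ≈ 1160 m/s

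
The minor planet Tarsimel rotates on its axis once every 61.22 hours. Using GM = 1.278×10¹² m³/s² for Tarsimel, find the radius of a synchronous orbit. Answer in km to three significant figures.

T = 61.22 hours = 2.204×10⁵ s.
A synchronous orbit has period T, so by Kepler's third law a = (μT²/4π²)^(1/3).
μT²/4π² = 1.278×10¹² × (2.204×10⁵)² / 39.48 = 1.572×10²¹ m³.
a = 1.163×10⁷ m = 11628 km.

r_sync ≈ 11600 km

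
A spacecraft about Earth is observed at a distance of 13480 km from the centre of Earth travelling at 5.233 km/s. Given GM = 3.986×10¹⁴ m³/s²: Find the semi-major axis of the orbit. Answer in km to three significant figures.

r = 1.348×10⁷ m.
Specific orbital energy ε = v²/2 − μ/r = (5233)²/2 − 3.986×10¹⁴/1.348×10⁷ = -1.588×10⁷ J/kg.
Since ε = −μ/(2a), a = −μ/(2ε) = 1.255×10⁷ m = 12552 km.

a ≈ 12600 km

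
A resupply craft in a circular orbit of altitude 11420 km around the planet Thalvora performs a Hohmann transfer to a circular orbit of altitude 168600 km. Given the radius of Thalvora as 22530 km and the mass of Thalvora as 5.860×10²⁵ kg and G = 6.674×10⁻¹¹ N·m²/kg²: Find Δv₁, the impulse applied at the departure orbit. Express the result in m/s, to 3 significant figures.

Δv ≈ 3250 m/s

μ = GM = 6.674×10⁻¹¹ × 5.860×10²⁵ = 3.911×10¹⁵ m³/s².
r₁ = 22530 + 11420 = 33950 km = 3.3950×10⁷ m.
r₂ = 22530 + 168600 = 191130 km = 1.9113×10⁸ m.
Transfer ellipse a_t = (r₁ + r₂)/2 = 1.125×10⁸ m.
At r₁: circular v_c1 = √(μ/r₁) = 10730 m/s; transfer-periapsis v_p = √[μ(2/r₁ − 1/a_t)] = 13990 m/s.
Δv₁ = v_p − v_c1 = 3254 m/s.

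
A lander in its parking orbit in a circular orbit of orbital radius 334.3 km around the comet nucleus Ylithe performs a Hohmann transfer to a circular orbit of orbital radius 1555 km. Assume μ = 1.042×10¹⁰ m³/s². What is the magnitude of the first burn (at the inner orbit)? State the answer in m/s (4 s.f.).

Δv ≈ 49.97 m/s

r₁ = 334.3 km = 3.343×10⁵ m.
r₂ = 1555 km = 1.555×10⁶ m.
Transfer ellipse a_t = (r₁ + r₂)/2 = 9.446×10⁵ m.
At r₁: circular v_c1 = √(μ/r₁) = 176.5 m/s; transfer-periapsis v_p = √[μ(2/r₁ − 1/a_t)] = 226.5 m/s.
Δv₁ = v_p − v_c1 = 49.97 m/s.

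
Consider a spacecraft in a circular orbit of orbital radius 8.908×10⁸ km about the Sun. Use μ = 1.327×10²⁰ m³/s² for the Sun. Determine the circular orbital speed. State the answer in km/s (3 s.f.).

v ≈ 12.2 km/s

r = 8.908×10⁸ km = 8.908×10¹¹ m.
For a circular orbit v = √(μ/r) = √(1.327×10²⁰ / 8.908×10¹¹) = √(1.490×10⁸) = 12210 m/s.
That is 12.21 km/s.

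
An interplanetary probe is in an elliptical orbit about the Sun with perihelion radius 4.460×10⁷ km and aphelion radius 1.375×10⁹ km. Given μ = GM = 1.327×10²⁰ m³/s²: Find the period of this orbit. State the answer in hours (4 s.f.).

T ≈ 90600 hours

Semi-major axis a = (r_p + r_a)/2 = (4.4600×10⁷ + 1.3750×10⁹)/2 = 7.0980×10⁸ km = 7.098×10¹¹ m.
By Kepler's third law T = 2π√(a³/μ) = 2π × 5.191×10⁷ = 3.262×10⁸ s.
= 90600 hours.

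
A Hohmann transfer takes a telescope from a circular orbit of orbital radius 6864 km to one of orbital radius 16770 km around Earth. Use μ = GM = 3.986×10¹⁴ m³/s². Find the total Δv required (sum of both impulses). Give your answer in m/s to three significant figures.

Δv_total ≈ 2620 m/s

r₁ = 6864 km = 6.864×10⁶ m.
r₂ = 16770 km = 1.677×10⁷ m.
Transfer ellipse a_t = (r₁ + r₂)/2 = 1.182×10⁷ m.
At r₁: circular v_c1 = √(μ/r₁) = 7620 m/s; transfer-perigee v_p = √[μ(2/r₁ − 1/a_t)] = 9078 m/s.
Δv₁ = v_p − v_c1 = 1458 m/s.
At r₂: circular v_c2 = √(μ/r₂) = 4875 m/s; transfer-apogee v_a = √[μ(2/r₂ − 1/a_t)] = 3716 m/s.
Δv₂ = v_c2 − v_a = 1160 m/s.
Total Δv = Δv₁ + Δv₂ = 2617 m/s.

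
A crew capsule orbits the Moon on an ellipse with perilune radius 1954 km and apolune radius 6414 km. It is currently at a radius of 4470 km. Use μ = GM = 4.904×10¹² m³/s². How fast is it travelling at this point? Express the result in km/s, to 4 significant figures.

v ≈ 1.011 km/s

Semi-major axis a = (r_p + r_a)/2 = 4184.0 km = 4.184×10⁶ m.
Vis-viva: v² = μ(2/r − 1/a) = 4.904×10¹² × (4.474×10⁻⁷ − 2.390×10⁻⁷) = 1.022×10⁶ m²/s².
v = 1011 m/s = 1.011 km/s.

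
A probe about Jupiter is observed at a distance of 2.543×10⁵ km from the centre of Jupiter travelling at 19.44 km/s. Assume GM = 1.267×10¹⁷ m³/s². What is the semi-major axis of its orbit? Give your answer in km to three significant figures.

a ≈ 2.05×10⁵ km

r = 2.543×10⁸ m.
Specific orbital energy ε = v²/2 − μ/r = (19440)²/2 − 1.267×10¹⁷/2.543×10⁸ = -3.093×10⁸ J/kg.
Since ε = −μ/(2a), a = −μ/(2ε) = 2.048×10⁸ m = 2.0483×10⁵ km.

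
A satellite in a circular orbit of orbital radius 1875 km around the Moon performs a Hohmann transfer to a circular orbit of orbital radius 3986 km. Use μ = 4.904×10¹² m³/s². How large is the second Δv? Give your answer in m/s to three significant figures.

Δv ≈ 222 m/s

r₁ = 1875 km = 1.875×10⁶ m.
r₂ = 3986 km = 3.986×10⁶ m.
Transfer ellipse a_t = (r₁ + r₂)/2 = 2.930×10⁶ m.
At r₁: circular v_c1 = √(μ/r₁) = 1617 m/s; transfer-perilune v_p = √[μ(2/r₁ − 1/a_t)] = 1886 m/s.
At r₂: circular v_c2 = √(μ/r₂) = 1109 m/s; transfer-apolune v_a = √[μ(2/r₂ − 1/a_t)] = 887.2 m/s.
Δv₂ = v_c2 − v_a = 222.0 m/s.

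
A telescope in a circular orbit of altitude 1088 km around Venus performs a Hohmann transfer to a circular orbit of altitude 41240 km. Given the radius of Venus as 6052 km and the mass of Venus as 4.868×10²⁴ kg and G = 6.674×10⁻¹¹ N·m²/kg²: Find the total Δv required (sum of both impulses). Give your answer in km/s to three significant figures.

μ = GM = 6.674×10⁻¹¹ × 4.868×10²⁴ = 3.249×10¹⁴ m³/s².
r₁ = 6052 + 1088 = 7140.0 km = 7.1400×10⁶ m.
r₂ = 6052 + 41240 = 47292 km = 4.7292×10⁷ m.
Transfer ellipse a_t = (r₁ + r₂)/2 = 2.722×10⁷ m.
At r₁: circular v_c1 = √(μ/r₁) = 6746 m/s; transfer-periapsis v_p = √[μ(2/r₁ − 1/a_t)] = 8892 m/s.
Δv₁ = v_p − v_c1 = 2146 m/s.
At r₂: circular v_c2 = √(μ/r₂) = 2621 m/s; transfer-apoapsis v_a = √[μ(2/r₂ − 1/a_t)] = 1342 m/s.
Δv₂ = v_c2 − v_a = 1279 m/s.
Total Δv = Δv₁ + Δv₂ = 3425 m/s = 3.425 km/s.

Δv_total ≈ 3.43 km/s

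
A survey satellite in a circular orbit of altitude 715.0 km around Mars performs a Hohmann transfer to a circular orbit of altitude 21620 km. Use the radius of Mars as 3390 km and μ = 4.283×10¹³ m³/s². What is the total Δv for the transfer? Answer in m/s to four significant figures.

r₁ = 3390 + 715.0 = 4105.0 km = 4.1050×10⁶ m.
r₂ = 3390 + 21620 = 25010 km = 2.5010×10⁷ m.
Transfer ellipse a_t = (r₁ + r₂)/2 = 1.456×10⁷ m.
At r₁: circular v_c1 = √(μ/r₁) = 3230 m/s; transfer-periapsis v_p = √[μ(2/r₁ − 1/a_t)] = 4234 m/s.
Δv₁ = v_p − v_c1 = 1004 m/s.
At r₂: circular v_c2 = √(μ/r₂) = 1309 m/s; transfer-apoapsis v_a = √[μ(2/r₂ − 1/a_t)] = 694.9 m/s.
Δv₂ = v_c2 − v_a = 613.7 m/s.
Total Δv = Δv₁ + Δv₂ = 1617 m/s.

Δv_total ≈ 1617 m/s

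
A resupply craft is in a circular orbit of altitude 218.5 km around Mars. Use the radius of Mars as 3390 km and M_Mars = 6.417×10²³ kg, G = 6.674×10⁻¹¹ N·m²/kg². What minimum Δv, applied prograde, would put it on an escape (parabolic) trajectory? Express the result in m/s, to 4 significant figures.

Δv ≈ 1427 m/s

μ = GM = 6.674×10⁻¹¹ × 6.417×10²³ = 4.283×10¹³ m³/s².
r = 3390 + 218.5 = 3608.5 km = 3.6085×10⁶ m.
Circular speed v_c = √(μ/r) = 3445 m/s.
Escape speed v_esc = √(2μ/r) = √2 × v_c = 4872 m/s.
Δv = v_esc − v_c = 1427 m/s.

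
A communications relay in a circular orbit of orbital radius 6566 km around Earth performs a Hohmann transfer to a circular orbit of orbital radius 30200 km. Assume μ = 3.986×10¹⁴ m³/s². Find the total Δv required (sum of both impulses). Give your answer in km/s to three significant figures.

r₁ = 6566 km = 6.566×10⁶ m.
r₂ = 30200 km = 3.020×10⁷ m.
Transfer ellipse a_t = (r₁ + r₂)/2 = 1.838×10⁷ m.
At r₁: circular v_c1 = √(μ/r₁) = 7791 m/s; transfer-perigee v_p = √[μ(2/r₁ − 1/a_t)] = 9987 m/s.
Δv₁ = v_p − v_c1 = 2195 m/s.
At r₂: circular v_c2 = √(μ/r₂) = 3633 m/s; transfer-apogee v_a = √[μ(2/r₂ − 1/a_t)] = 2171 m/s.
Δv₂ = v_c2 − v_a = 1462 m/s.
Total Δv = Δv₁ + Δv₂ = 3657 m/s = 3.657 km/s.

Δv_total ≈ 3.66 km/s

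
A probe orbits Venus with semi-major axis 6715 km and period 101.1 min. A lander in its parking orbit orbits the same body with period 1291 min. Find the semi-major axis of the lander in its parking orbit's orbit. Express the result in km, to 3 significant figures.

Kepler's third law: a³ ∝ T², so a₂ = a₁ (T₂/T₁)^(2/3).
T₂/T₁ = 12.77, (T₂/T₁)^(2/3) = 5.463.
a₂ = 6715 × 5.463 = 36690 km.

a₂ ≈ 36700 km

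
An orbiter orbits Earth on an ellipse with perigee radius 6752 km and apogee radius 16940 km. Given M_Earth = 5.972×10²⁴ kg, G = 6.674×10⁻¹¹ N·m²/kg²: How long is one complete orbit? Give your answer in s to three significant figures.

μ = GM = 6.674×10⁻¹¹ × 5.972×10²⁴ = 3.986×10¹⁴ m³/s².
Semi-major axis a = (r_p + r_a)/2 = (6752.0 + 16940)/2 = 11846 km = 1.185×10⁷ m.
By Kepler's third law T = 2π√(a³/μ) = 2π × 2.042×10³ = 1.283×10⁴ s.

T ≈ 12800 s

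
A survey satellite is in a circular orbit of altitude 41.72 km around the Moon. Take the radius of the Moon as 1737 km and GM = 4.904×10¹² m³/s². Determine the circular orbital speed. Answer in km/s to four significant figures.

r = 1737 + 41.72 = 1778.7 km = 1.7787×10⁶ m.
For a circular orbit v = √(μ/r) = √(4.904×10¹² / 1.779×10⁶) = √(2.757×10⁶) = 1660 m/s.
That is 1.660 km/s.

v ≈ 1.660 km/s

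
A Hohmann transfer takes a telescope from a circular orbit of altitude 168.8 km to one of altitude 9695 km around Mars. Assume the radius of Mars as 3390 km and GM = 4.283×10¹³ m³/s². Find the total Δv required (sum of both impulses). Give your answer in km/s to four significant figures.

Δv_total ≈ 1.507 km/s

r₁ = 3390 + 168.8 = 3558.8 km = 3.5588×10⁶ m.
r₂ = 3390 + 9695 = 13085 km = 1.3085×10⁷ m.
Transfer ellipse a_t = (r₁ + r₂)/2 = 8.322×10⁶ m.
At r₁: circular v_c1 = √(μ/r₁) = 3469 m/s; transfer-periapsis v_p = √[μ(2/r₁ − 1/a_t)] = 4350 m/s.
Δv₁ = v_p − v_c1 = 880.9 m/s.
At r₂: circular v_c2 = √(μ/r₂) = 1809 m/s; transfer-apoapsis v_a = √[μ(2/r₂ − 1/a_t)] = 1183 m/s.
Δv₂ = v_c2 − v_a = 626.1 m/s.
Total Δv = Δv₁ + Δv₂ = 1507 m/s = 1.507 km/s.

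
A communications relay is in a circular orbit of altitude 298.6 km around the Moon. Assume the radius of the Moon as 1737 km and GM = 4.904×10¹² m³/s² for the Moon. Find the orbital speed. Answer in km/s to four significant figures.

r = 1737 + 298.6 = 2035.6 km = 2.0356×10⁶ m.
For a circular orbit v = √(μ/r) = √(4.904×10¹² / 2.036×10⁶) = √(2.409×10⁶) = 1552 m/s.
That is 1.552 km/s.

v ≈ 1.552 km/s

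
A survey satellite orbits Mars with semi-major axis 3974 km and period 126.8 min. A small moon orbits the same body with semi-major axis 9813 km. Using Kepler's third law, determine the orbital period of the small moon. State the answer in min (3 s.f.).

Kepler's third law: T² ∝ a³, so T₂ = T₁ (a₂/a₁)^(3/2).
a₂/a₁ = 2.469, (a₂/a₁)^(3/2) = 3.880.
T₂ = 126.8 × 3.880 = 492.0 min.

T₂ ≈ 492 min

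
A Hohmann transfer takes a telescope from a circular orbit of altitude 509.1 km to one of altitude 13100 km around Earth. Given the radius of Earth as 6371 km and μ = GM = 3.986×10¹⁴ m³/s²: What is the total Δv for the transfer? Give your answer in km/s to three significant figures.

Δv_total ≈ 2.90 km/s

r₁ = 6371 + 509.1 = 6880.1 km = 6.8801×10⁶ m.
r₂ = 6371 + 13100 = 19471 km = 1.9471×10⁷ m.
Transfer ellipse a_t = (r₁ + r₂)/2 = 1.318×10⁷ m.
At r₁: circular v_c1 = √(μ/r₁) = 7612 m/s; transfer-perigee v_p = √[μ(2/r₁ − 1/a_t)] = 9253 m/s.
Δv₁ = v_p − v_c1 = 1641 m/s.
At r₂: circular v_c2 = √(μ/r₂) = 4525 m/s; transfer-apogee v_a = √[μ(2/r₂ − 1/a_t)] = 3270 m/s.
Δv₂ = v_c2 − v_a = 1255 m/s.
Total Δv = Δv₁ + Δv₂ = 2896 m/s = 2.896 km/s.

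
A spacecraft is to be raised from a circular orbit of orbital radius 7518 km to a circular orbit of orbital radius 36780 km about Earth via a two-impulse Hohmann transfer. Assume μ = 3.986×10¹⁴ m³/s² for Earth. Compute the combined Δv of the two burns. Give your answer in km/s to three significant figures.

Δv_total ≈ 3.48 km/s

r₁ = 7518 km = 7.518×10⁶ m.
r₂ = 36780 km = 3.678×10⁷ m.
Transfer ellipse a_t = (r₁ + r₂)/2 = 2.215×10⁷ m.
At r₁: circular v_c1 = √(μ/r₁) = 7281 m/s; transfer-perigee v_p = √[μ(2/r₁ − 1/a_t)] = 9383 m/s.
Δv₁ = v_p − v_c1 = 2102 m/s.
At r₂: circular v_c2 = √(μ/r₂) = 3292 m/s; transfer-apogee v_a = √[μ(2/r₂ − 1/a_t)] = 1918 m/s.
Δv₂ = v_c2 − v_a = 1374 m/s.
Total Δv = Δv₁ + Δv₂ = 3476 m/s = 3.476 km/s.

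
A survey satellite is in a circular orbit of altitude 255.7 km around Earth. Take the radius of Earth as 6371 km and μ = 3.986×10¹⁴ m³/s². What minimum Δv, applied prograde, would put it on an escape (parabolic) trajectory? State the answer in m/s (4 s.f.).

Δv ≈ 3213 m/s

r = 6371 + 255.7 = 6626.7 km = 6.6267×10⁶ m.
Circular speed v_c = √(μ/r) = 7756 m/s.
Escape speed v_esc = √(2μ/r) = √2 × v_c = 10970 m/s.
Δv = v_esc − v_c = 3213 m/s.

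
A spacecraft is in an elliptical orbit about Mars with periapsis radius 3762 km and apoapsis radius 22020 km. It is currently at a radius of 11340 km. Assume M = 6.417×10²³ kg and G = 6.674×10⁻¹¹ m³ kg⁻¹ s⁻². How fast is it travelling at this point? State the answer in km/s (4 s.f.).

v ≈ 2.057 km/s

μ = GM = 6.674×10⁻¹¹ × 6.417×10²³ = 4.283×10¹³ m³/s².
Semi-major axis a = (r_p + r_a)/2 = 12891 km = 1.289×10⁷ m.
Vis-viva: v² = μ(2/r − 1/a) = 4.283×10¹³ × (1.764×10⁻⁷ − 7.757×10⁻⁸) = 4.231×10⁶ m²/s².
v = 2057 m/s = 2.057 km/s.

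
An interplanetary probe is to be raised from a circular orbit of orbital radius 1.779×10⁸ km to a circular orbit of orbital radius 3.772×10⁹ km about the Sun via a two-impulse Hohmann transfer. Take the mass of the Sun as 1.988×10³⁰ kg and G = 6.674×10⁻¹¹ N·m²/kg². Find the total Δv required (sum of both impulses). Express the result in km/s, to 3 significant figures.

μ = GM = 6.674×10⁻¹¹ × 1.988×10³⁰ = 1.327×10²⁰ m³/s².
r₁ = 1.779×10⁸ km = 1.779×10¹¹ m.
r₂ = 3.772×10⁹ km = 3.772×10¹² m.
Transfer ellipse a_t = (r₁ + r₂)/2 = 1.975×10¹² m.
At r₁: circular v_c1 = √(μ/r₁) = 27310 m/s; transfer-perihelion v_p = √[μ(2/r₁ − 1/a_t)] = 37740 m/s.
Δv₁ = v_p − v_c1 = 10430 m/s.
At r₂: circular v_c2 = √(μ/r₂) = 5931 m/s; transfer-aphelion v_a = √[μ(2/r₂ − 1/a_t)] = 1780 m/s.
Δv₂ = v_c2 − v_a = 4151 m/s.
Total Δv = Δv₁ + Δv₂ = 14580 m/s = 14.58 km/s.

Δv_total ≈ 14.6 km/s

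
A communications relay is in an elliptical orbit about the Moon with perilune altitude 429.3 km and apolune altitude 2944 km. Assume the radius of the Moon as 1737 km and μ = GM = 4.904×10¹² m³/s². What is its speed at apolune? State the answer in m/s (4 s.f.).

v ≈ 814.2 m/s

r_p = 1737 + 429.3 = 2166.3 km = 2.1663×10⁶ m.
r_a = 1737 + 2944 = 4681.0 km = 4.6810×10⁶ m.
Semi-major axis a = (r_p + r_a)/2 = 3423.7 km = 3.424×10⁶ m.
Vis-viva: v² = μ(2/r − 1/a) = 4.904×10¹² × (4.273×10⁻⁷ − 2.921×10⁻⁷) = 6.629×10⁵ m²/s².
v = 814.2 m/s.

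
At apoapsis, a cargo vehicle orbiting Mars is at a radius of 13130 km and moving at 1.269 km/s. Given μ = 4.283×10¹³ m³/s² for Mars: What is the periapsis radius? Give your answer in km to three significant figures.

periapsis radius ≈ 4300 km

r_a = 1.313×10⁷ m.
Specific energy ε = v²/2 − μ/r = -2.457×10⁶ J/kg, so a = −μ/(2ε) = 8.717×10⁶ m.
The apsides satisfy r_p + r_a = 2a, so the periapsis radius is 2a − r_a = 4.303×10⁶ m = 4303.1 km.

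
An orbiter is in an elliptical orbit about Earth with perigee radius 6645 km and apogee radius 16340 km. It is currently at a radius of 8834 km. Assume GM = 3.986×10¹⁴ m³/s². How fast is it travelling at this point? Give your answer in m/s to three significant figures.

Semi-major axis a = (r_p + r_a)/2 = 11492 km = 1.149×10⁷ m.
Vis-viva: v² = μ(2/r − 1/a) = 3.986×10¹⁴ × (2.264×10⁻⁷ − 8.701×10⁻⁸) = 5.556×10⁷ m²/s².
v = 7454 m/s.

v ≈ 7450 m/s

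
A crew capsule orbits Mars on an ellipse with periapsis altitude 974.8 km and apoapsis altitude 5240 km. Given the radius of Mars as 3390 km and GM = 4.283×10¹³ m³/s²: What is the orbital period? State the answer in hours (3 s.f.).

r_p = 3390 + 974.8 = 4364.8 km = 4.3648×10⁶ m.
r_a = 3390 + 5240 = 8630.0 km = 8.6300×10⁶ m.
Semi-major axis a = (r_p + r_a)/2 = (4364.8 + 8630.0)/2 = 6497.4 km = 6.497×10⁶ m.
By Kepler's third law T = 2π√(a³/μ) = 2π × 2.531×10³ = 1.590×10⁴ s.
= 4.417 hours.

T ≈ 4.42 hours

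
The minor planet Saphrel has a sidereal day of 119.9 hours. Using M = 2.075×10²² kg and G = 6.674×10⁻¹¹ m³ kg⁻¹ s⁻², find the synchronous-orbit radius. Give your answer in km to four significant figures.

μ = GM = 6.674×10⁻¹¹ × 2.075×10²² = 1.385×10¹² m³/s².
T = 119.9 hours = 4.316×10⁵ s.
A synchronous orbit has period T, so by Kepler's third law a = (μT²/4π²)^(1/3).
μT²/4π² = 1.385×10¹² × (4.316×10⁵)² / 39.48 = 6.536×10²¹ m³.
a = 1.870×10⁷ m = 18697 km.

r_sync ≈ 18700 km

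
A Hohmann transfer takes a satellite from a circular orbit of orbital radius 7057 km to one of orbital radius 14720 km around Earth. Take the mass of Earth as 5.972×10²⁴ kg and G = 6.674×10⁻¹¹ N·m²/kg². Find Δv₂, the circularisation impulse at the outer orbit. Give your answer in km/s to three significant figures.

Δv ≈ 1.01 km/s

μ = GM = 6.674×10⁻¹¹ × 5.972×10²⁴ = 3.986×10¹⁴ m³/s².
r₁ = 7057 km = 7.057×10⁶ m.
r₂ = 14720 km = 1.472×10⁷ m.
Transfer ellipse a_t = (r₁ + r₂)/2 = 1.089×10⁷ m.
At r₁: circular v_c1 = √(μ/r₁) = 7515 m/s; transfer-perigee v_p = √[μ(2/r₁ − 1/a_t)] = 8738 m/s.
At r₂: circular v_c2 = √(μ/r₂) = 5204 m/s; transfer-apogee v_a = √[μ(2/r₂ − 1/a_t)] = 4189 m/s.
Δv₂ = v_c2 − v_a = 1014 m/s.
= 1.014 km/s.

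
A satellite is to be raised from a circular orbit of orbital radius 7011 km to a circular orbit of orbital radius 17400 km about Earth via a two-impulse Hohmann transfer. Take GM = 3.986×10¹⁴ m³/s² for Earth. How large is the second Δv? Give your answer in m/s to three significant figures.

r₁ = 7011 km = 7.011×10⁶ m.
r₂ = 17400 km = 1.740×10⁷ m.
Transfer ellipse a_t = (r₁ + r₂)/2 = 1.221×10⁷ m.
At r₁: circular v_c1 = √(μ/r₁) = 7540 m/s; transfer-perigee v_p = √[μ(2/r₁ − 1/a_t)] = 9003 m/s.
At r₂: circular v_c2 = √(μ/r₂) = 4786 m/s; transfer-apogee v_a = √[μ(2/r₂ − 1/a_t)] = 3627 m/s.
Δv₂ = v_c2 − v_a = 1159 m/s.

Δv ≈ 1160 m/s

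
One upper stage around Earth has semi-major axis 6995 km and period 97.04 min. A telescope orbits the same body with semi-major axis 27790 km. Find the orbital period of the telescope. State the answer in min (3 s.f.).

T₂ ≈ 768 min

Kepler's third law: T² ∝ a³, so T₂ = T₁ (a₂/a₁)^(3/2).
a₂/a₁ = 3.973, (a₂/a₁)^(3/2) = 7.919.
T₂ = 97.04 × 7.919 = 768.4 min.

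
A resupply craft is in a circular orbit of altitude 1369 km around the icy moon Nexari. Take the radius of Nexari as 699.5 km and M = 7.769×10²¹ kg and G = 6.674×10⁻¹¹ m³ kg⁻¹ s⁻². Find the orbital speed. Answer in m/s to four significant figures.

μ = GM = 6.674×10⁻¹¹ × 7.769×10²¹ = 5.185×10¹¹ m³/s².
r = 699.5 + 1369 = 2068.5 km = 2.0685×10⁶ m.
For a circular orbit v = √(μ/r) = √(5.185×10¹¹ / 2.068×10⁶) = √(2.507×10⁵) = 500.7 m/s.

v ≈ 500.7 m/s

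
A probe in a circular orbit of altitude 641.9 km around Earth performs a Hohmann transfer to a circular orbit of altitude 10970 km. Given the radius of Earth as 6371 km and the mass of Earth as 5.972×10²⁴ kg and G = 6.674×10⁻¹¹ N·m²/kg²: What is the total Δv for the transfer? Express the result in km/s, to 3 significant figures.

Δv_total ≈ 2.61 km/s

μ = GM = 6.674×10⁻¹¹ × 5.972×10²⁴ = 3.986×10¹⁴ m³/s².
r₁ = 6371 + 641.9 = 7012.9 km = 7.0129×10⁶ m.
r₂ = 6371 + 10970 = 17341 km = 1.7341×10⁷ m.
Transfer ellipse a_t = (r₁ + r₂)/2 = 1.218×10⁷ m.
At r₁: circular v_c1 = √(μ/r₁) = 7539 m/s; transfer-perigee v_p = √[μ(2/r₁ − 1/a_t)] = 8996 m/s.
Δv₁ = v_p − v_c1 = 1458 m/s.
At r₂: circular v_c2 = √(μ/r₂) = 4794 m/s; transfer-apogee v_a = √[μ(2/r₂ − 1/a_t)] = 3638 m/s.
Δv₂ = v_c2 − v_a = 1156 m/s.
Total Δv = Δv₁ + Δv₂ = 2614 m/s = 2.614 km/s.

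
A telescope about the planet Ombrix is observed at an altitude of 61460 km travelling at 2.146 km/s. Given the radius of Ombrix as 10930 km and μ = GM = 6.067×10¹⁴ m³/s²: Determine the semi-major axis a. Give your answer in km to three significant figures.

r = 10930 + 61460 = 72390 km = 7.239×10⁷ m.
Vis-viva rearranged: 1/a = 2/r − v²/μ = 2.763×10⁻⁸ − 7.591×10⁻⁹ = 2.004×10⁻⁸ m⁻¹.
a = 4.991×10⁷ m = 49907 km.

a ≈ 49900 km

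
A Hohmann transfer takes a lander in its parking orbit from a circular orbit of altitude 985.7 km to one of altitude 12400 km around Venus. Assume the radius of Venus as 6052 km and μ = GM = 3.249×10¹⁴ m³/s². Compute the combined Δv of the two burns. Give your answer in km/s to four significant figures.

Δv_total ≈ 2.459 km/s

r₁ = 6052 + 985.7 = 7037.7 km = 7.0377×10⁶ m.
r₂ = 6052 + 12400 = 18452 km = 1.8452×10⁷ m.
Transfer ellipse a_t = (r₁ + r₂)/2 = 1.274×10⁷ m.
At r₁: circular v_c1 = √(μ/r₁) = 6795 m/s; transfer-periapsis v_p = √[μ(2/r₁ − 1/a_t)] = 8175 m/s.
Δv₁ = v_p − v_c1 = 1381 m/s.
At r₂: circular v_c2 = √(μ/r₂) = 4196 m/s; transfer-apoapsis v_a = √[μ(2/r₂ − 1/a_t)] = 3118 m/s.
Δv₂ = v_c2 − v_a = 1078 m/s.
Total Δv = Δv₁ + Δv₂ = 2459 m/s = 2.459 km/s.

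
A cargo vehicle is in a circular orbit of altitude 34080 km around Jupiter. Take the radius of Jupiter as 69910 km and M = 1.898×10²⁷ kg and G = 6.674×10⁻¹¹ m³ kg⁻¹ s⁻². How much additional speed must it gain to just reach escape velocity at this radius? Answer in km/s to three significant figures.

μ = GM = 6.674×10⁻¹¹ × 1.898×10²⁷ = 1.267×10¹⁷ m³/s².
r = 69910 + 34080 = 103990 km = 1.0399×10⁸ m.
Circular speed v_c = √(μ/r) = 34900 m/s.
Escape speed v_esc = √(2μ/r) = √2 × v_c = 49360 m/s.
Δv = v_esc − v_c = 14460 m/s = 14.46 km/s.

Δv ≈ 14.5 km/s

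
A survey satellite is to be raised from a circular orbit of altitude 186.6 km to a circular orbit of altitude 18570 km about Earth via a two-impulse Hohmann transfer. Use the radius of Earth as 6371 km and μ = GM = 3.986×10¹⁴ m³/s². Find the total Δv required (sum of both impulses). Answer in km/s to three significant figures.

Δv_total ≈ 3.43 km/s

r₁ = 6371 + 186.6 = 6557.6 km = 6.5576×10⁶ m.
r₂ = 6371 + 18570 = 24941 km = 2.4941×10⁷ m.
Transfer ellipse a_t = (r₁ + r₂)/2 = 1.575×10⁷ m.
At r₁: circular v_c1 = √(μ/r₁) = 7796 m/s; transfer-perigee v_p = √[μ(2/r₁ − 1/a_t)] = 9811 m/s.
Δv₁ = v_p − v_c1 = 2015 m/s.
At r₂: circular v_c2 = √(μ/r₂) = 3998 m/s; transfer-apogee v_a = √[μ(2/r₂ − 1/a_t)] = 2580 m/s.
Δv₂ = v_c2 − v_a = 1418 m/s.
Total Δv = Δv₁ + Δv₂ = 3433 m/s = 3.433 km/s.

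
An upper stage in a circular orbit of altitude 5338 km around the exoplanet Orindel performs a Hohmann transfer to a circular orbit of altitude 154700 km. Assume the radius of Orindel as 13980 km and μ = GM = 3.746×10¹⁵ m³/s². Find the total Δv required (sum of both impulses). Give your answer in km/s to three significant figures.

r₁ = 13980 + 5338 = 19318 km = 1.9318×10⁷ m.
r₂ = 13980 + 154700 = 168680 km = 1.6868×10⁸ m.
Transfer ellipse a_t = (r₁ + r₂)/2 = 9.400×10⁷ m.
At r₁: circular v_c1 = √(μ/r₁) = 13930 m/s; transfer-periapsis v_p = √[μ(2/r₁ − 1/a_t)] = 18650 m/s.
Δv₁ = v_p − v_c1 = 4729 m/s.
At r₂: circular v_c2 = √(μ/r₂) = 4713 m/s; transfer-apoapsis v_a = √[μ(2/r₂ − 1/a_t)] = 2136 m/s.
Δv₂ = v_c2 − v_a = 2576 m/s.
Total Δv = Δv₁ + Δv₂ = 7305 m/s = 7.305 km/s.

Δv_total ≈ 7.30 km/s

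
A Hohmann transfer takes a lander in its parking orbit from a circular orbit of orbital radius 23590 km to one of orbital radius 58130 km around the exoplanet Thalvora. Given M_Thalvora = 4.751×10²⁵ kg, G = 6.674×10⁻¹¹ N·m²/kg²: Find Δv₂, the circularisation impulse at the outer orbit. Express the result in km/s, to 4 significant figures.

μ = GM = 6.674×10⁻¹¹ × 4.751×10²⁵ = 3.171×10¹⁵ m³/s².
r₁ = 23590 km = 2.359×10⁷ m.
r₂ = 58130 km = 5.813×10⁷ m.
Transfer ellipse a_t = (r₁ + r₂)/2 = 4.086×10⁷ m.
At r₁: circular v_c1 = √(μ/r₁) = 11590 m/s; transfer-periapsis v_p = √[μ(2/r₁ − 1/a_t)] = 13830 m/s.
At r₂: circular v_c2 = √(μ/r₂) = 7386 m/s; transfer-apoapsis v_a = √[μ(2/r₂ − 1/a_t)] = 5612 m/s.
Δv₂ = v_c2 − v_a = 1774 m/s.
= 1.774 km/s.

Δv ≈ 1.774 km/s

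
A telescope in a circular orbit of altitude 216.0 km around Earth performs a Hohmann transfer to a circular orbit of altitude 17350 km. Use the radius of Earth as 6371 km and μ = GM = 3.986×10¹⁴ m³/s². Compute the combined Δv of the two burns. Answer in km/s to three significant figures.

r₁ = 6371 + 216.0 = 6587.0 km = 6.5870×10⁶ m.
r₂ = 6371 + 17350 = 23721 km = 2.3721×10⁷ m.
Transfer ellipse a_t = (r₁ + r₂)/2 = 1.515×10⁷ m.
At r₁: circular v_c1 = √(μ/r₁) = 7779 m/s; transfer-perigee v_p = √[μ(2/r₁ − 1/a_t)] = 9733 m/s.
Δv₁ = v_p − v_c1 = 1954 m/s.
At r₂: circular v_c2 = √(μ/r₂) = 4099 m/s; transfer-apogee v_a = √[μ(2/r₂ − 1/a_t)] = 2703 m/s.
Δv₂ = v_c2 − v_a = 1397 m/s.
Total Δv = Δv₁ + Δv₂ = 3350 m/s = 3.350 km/s.

Δv_total ≈ 3.35 km/s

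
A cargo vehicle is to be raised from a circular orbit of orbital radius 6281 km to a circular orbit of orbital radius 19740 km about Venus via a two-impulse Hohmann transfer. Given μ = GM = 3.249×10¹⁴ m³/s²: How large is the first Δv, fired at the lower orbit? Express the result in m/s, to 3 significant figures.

r₁ = 6281 km = 6.281×10⁶ m.
r₂ = 19740 km = 1.974×10⁷ m.
Transfer ellipse a_t = (r₁ + r₂)/2 = 1.301×10⁷ m.
At r₁: circular v_c1 = √(μ/r₁) = 7192 m/s; transfer-periapsis v_p = √[μ(2/r₁ − 1/a_t)] = 8859 m/s.
Δv₁ = v_p − v_c1 = 1667 m/s.

Δv ≈ 1670 m/s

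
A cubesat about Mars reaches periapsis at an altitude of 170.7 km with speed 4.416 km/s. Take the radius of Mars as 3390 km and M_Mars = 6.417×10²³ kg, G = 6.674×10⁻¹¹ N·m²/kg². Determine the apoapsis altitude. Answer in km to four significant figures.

μ = GM = 6.674×10⁻¹¹ × 6.417×10²³ = 4.283×10¹³ m³/s².
r_p = 3390 + 170.7 = 3560.7 km = 3.561×10⁶ m.
Specific energy ε = v²/2 − μ/r = -2.277×10⁶ J/kg, so a = −μ/(2ε) = 9.404×10⁶ m.
The apsides satisfy r_p + r_a = 2a, so the apoapsis radius is 2a − r_p = 1.525×10⁷ m = 15246 km.
Apoapsis altitude = 15246 − 3390 = 11856 km.

apoapsis altitude ≈ 11860 km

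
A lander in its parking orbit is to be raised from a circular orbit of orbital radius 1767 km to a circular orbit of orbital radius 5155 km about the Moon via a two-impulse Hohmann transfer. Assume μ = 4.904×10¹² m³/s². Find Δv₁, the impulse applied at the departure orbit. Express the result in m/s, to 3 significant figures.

Δv ≈ 367 m/s

r₁ = 1767 km = 1.767×10⁶ m.
r₂ = 5155 km = 5.155×10⁶ m.
Transfer ellipse a_t = (r₁ + r₂)/2 = 3.461×10⁶ m.
At r₁: circular v_c1 = √(μ/r₁) = 1666 m/s; transfer-perilune v_p = √[μ(2/r₁ − 1/a_t)] = 2033 m/s.
Δv₁ = v_p − v_c1 = 367.2 m/s.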